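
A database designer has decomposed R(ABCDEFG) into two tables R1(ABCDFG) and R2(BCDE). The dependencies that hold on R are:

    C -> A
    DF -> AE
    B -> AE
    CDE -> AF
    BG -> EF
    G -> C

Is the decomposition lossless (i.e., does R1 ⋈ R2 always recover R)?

Yes

Common attributes: R1 ∩ R2 = {BCD}.
Closure of {BCD}: C → A applies, adding A; B → AE applies, adding E; CDE → AF applies, adding F. So (BCD)⁺ = {ABCDEF}.
This closure contains every attribute of R2, so R1 ∩ R2 → R2. The join is lossless.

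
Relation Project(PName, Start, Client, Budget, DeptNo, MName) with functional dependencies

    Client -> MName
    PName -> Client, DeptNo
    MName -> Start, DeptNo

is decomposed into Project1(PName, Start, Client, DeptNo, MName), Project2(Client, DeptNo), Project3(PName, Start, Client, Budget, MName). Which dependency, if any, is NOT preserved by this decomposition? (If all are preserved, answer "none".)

Client → MName lies within Project1.
PName → Client, DeptNo lies within Project1.
MName → Start, DeptNo lies within Project1.
Every dependency is enforceable on the fragments, so the decomposition is dependency-preserving.

none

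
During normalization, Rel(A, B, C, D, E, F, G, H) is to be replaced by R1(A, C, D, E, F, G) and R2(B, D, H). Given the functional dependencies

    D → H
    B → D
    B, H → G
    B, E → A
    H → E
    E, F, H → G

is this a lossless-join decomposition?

No

Common attributes: R1 ∩ R2 = {D}.
Closure of {D}: D → H applies, adding H; H → E applies, adding E. So (D)⁺ = {D, E, H}.
The closure contains neither all of R1 = {A, C, D, E, F, G} nor all of R2 = {B, D, H}, so the common attributes are not a superkey of either fragment. The join is lossy.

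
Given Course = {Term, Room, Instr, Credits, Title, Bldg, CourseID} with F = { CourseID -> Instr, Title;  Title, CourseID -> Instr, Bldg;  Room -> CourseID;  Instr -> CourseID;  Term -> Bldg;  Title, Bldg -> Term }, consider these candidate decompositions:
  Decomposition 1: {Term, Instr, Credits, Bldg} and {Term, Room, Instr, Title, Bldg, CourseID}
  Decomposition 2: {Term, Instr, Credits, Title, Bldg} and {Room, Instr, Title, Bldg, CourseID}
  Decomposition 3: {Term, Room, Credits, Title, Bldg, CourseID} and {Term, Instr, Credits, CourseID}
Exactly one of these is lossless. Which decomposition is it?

Decomposition 3

Decomposition 1: common = {Term, Instr, Bldg}, closure = {Term, Instr, Title, Bldg, CourseID} → lossy.
Decomposition 2: common = {Instr, Title, Bldg}, closure = {Term, Instr, Title, Bldg, CourseID} → lossy.
Decomposition 3: common = {Term, Credits, CourseID}, closure = {Term, Instr, Credits, Title, Bldg, CourseID} → lossless.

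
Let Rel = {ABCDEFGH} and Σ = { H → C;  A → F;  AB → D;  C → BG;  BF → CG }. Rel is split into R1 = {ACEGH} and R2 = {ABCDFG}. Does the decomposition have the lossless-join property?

Yes

Common attributes: R1 ∩ R2 = {ACG}.
Closure of {ACG}: A → F applies, adding F; C → BG applies, adding B; AB → D applies, adding D. So (ACG)⁺ = {ABCDFG}.
This closure contains every attribute of R2, so R1 ∩ R2 → R2. The join is lossless.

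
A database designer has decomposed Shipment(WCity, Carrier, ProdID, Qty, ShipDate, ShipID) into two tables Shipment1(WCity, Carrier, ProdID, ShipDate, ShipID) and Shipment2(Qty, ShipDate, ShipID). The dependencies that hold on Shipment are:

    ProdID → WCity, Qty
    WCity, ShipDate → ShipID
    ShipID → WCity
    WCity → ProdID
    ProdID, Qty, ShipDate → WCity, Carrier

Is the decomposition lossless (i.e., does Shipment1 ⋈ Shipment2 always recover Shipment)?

Yes

Common attributes: Shipment1 ∩ Shipment2 = {ShipDate, ShipID}.
Closure of {ShipDate, ShipID}: ShipID → WCity applies, adding WCity; WCity → ProdID applies, adding ProdID; ProdID → WCity, Qty applies, adding Qty; ProdID, Qty, ShipDate → WCity, Carrier applies, adding Carrier. So (ShipDate, ShipID)⁺ = {WCity, Carrier, ProdID, Qty, ShipDate, ShipID}.
This closure contains every attribute of Shipment1, so Shipment1 ∩ Shipment2 → Shipment1. The join is lossless.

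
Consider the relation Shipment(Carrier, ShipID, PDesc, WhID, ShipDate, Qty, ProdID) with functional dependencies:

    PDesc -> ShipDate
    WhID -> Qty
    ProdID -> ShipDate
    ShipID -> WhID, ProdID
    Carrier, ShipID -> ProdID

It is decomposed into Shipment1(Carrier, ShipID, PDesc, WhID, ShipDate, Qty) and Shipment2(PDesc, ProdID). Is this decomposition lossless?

No

Common attributes: Shipment1 ∩ Shipment2 = {PDesc}.
Closure of {PDesc}: PDesc → ShipDate applies, adding ShipDate. So (PDesc)⁺ = {PDesc, ShipDate}.
The closure contains neither all of Shipment1 = {Carrier, ShipID, PDesc, WhID, ShipDate, Qty} nor all of Shipment2 = {PDesc, ProdID}, so the common attributes are not a superkey of either fragment. The join is lossy.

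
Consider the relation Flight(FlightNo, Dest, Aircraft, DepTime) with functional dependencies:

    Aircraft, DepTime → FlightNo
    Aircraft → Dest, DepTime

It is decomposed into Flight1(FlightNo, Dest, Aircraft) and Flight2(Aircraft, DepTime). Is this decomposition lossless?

Yes

Common attributes: Flight1 ∩ Flight2 = {Aircraft}.
Closure of {Aircraft}: Aircraft → Dest, DepTime applies, adding Dest, DepTime; Aircraft, DepTime → FlightNo applies, adding FlightNo. So (Aircraft)⁺ = {FlightNo, Dest, Aircraft, DepTime}.
This closure contains every attribute of Flight1, so Flight1 ∩ Flight2 → Flight1. The join is lossless.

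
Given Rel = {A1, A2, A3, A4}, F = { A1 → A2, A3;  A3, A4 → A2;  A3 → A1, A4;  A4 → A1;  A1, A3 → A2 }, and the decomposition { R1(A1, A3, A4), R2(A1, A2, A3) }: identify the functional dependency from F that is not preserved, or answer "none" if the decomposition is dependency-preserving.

A1 → A2, A3 lies within R2.
A3, A4 → A2: restricted closure across fragments reaches A2.
A3 → A1, A4 lies within R1.
A4 → A1 lies within R1.
A1, A3 → A2 lies within R2.
Every dependency is enforceable on the fragments, so the decomposition is dependency-preserving.

none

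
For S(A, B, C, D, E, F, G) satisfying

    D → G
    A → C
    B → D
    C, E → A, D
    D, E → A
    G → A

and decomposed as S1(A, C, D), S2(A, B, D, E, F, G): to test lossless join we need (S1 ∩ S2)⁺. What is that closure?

S1 ∩ S2 = {A, D}.
D → G applies, adding G
A → C applies, adding C
Closure: {A, C, D, G}.

A, C, D, G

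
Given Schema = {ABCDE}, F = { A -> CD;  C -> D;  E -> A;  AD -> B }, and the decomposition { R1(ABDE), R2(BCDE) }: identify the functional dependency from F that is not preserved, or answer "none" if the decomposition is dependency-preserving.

A -> CD

Check A → CD: no single fragment contains all of {ACD}, and the restricted closure of {A} across the fragments never reaches {CD}.
C → D is preserved.
E → A is preserved.
AD → B is preserved.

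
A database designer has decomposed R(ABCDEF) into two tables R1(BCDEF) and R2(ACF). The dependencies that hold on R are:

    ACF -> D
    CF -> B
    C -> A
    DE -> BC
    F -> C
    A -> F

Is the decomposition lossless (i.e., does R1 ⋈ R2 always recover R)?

Common attributes: R1 ∩ R2 = {CF}.
Closure of {CF}: CF → B applies, adding B; C → A applies, adding A; ACF → D applies, adding D. So (CF)⁺ = {ABCDF}.
This closure contains every attribute of R2, so R1 ∩ R2 → R2. The join is lossless.

Yes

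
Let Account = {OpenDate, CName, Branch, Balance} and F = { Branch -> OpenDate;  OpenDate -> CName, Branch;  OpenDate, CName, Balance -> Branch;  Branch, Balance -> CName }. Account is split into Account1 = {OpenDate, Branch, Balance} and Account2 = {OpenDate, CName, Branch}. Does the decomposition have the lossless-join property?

Common attributes: Account1 ∩ Account2 = {OpenDate, Branch}.
Closure of {OpenDate, Branch}: OpenDate → CName, Branch applies, adding CName. So (OpenDate, Branch)⁺ = {OpenDate, CName, Branch}.
This closure contains every attribute of Account2, so Account1 ∩ Account2 → Account2. The join is lossless.

Yes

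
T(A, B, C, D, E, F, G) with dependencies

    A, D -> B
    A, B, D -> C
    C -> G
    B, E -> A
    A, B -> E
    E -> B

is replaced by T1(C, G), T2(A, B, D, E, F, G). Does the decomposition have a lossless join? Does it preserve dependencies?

lossy and not dependency-preserving

Lossless test: (G)⁺ = {G}, which is a superkey of neither fragment — lossy.
Dependency preservation: the restricted closure of {A, B, D} across the fragments never reaches {C}, so A, B, D → C cannot be enforced without a join — not preserved.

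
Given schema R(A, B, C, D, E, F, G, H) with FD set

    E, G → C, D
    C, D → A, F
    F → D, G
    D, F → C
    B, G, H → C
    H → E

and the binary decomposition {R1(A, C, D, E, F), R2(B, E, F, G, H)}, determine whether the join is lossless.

Yes

Common attributes: R1 ∩ R2 = {E, F}.
Closure of {E, F}: F → D, G applies, adding D, G; D, F → C applies, adding C; C, D → A, F applies, adding A. So (E, F)⁺ = {A, C, D, E, F, G}.
This closure contains every attribute of R1, so R1 ∩ R2 → R1. The join is lossless.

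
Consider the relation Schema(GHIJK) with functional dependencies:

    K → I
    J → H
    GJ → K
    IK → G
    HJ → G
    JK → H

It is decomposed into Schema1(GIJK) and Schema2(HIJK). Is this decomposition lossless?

Common attributes: Schema1 ∩ Schema2 = {IJK}.
Closure of {IJK}: J → H applies, adding H; IK → G applies, adding G. So (IJK)⁺ = {GHIJK}.
This closure contains every attribute of Schema1, so Schema1 ∩ Schema2 → Schema1. The join is lossless.

Yes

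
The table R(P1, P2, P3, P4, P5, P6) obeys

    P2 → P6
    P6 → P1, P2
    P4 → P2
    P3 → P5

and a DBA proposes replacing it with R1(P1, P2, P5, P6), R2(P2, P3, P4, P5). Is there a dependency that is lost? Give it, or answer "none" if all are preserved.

P2 → P6 lies within R1.
P6 → P1, P2 lies within R1.
P4 → P2 lies within R2.
P3 → P5 lies within R2.
Every dependency is enforceable on the fragments, so the decomposition is dependency-preserving.

none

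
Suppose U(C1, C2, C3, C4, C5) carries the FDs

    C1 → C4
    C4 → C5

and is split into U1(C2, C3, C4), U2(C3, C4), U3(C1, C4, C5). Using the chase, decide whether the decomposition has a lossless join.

No

Chase test. Columns are C1, C2, C3, C4, C5; row i has aⱼ where attribute j ∈ Ui, else bᵢⱼ.
Initial tableau (one row per fragment):
  row 1: b11 a2 a3 a4 b15
  row 2: b21 b22 a3 a4 b25
  row 3: a1 b32 b33 a4 a5
Rows 1 and 2 agree on C4; apply C4→C5 and equate their C5 entries.
Rows 1 and 3 agree on C4; apply C4→C5 and equate their C5 entries.
No row becomes fully distinguished — the join is lossy.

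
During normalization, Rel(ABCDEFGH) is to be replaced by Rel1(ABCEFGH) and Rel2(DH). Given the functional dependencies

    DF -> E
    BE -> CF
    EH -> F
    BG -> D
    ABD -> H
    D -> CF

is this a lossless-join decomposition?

Common attributes: Rel1 ∩ Rel2 = {H}.
No dependency enlarges {H}, so (H)⁺ = {H}.
The closure contains neither all of Rel1 = {ABCEFGH} nor all of Rel2 = {DH}, so the common attributes are not a superkey of either fragment. The join is lossy.

No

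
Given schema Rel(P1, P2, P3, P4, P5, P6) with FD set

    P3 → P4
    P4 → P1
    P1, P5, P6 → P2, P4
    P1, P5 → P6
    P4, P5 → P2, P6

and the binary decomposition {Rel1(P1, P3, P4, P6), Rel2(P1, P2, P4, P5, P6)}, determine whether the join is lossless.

No

Common attributes: Rel1 ∩ Rel2 = {P1, P4, P6}.
No dependency enlarges {P1, P4, P6}, so (P1, P4, P6)⁺ = {P1, P4, P6}.
The closure contains neither all of Rel1 = {P1, P3, P4, P6} nor all of Rel2 = {P1, P2, P4, P5, P6}, so the common attributes are not a superkey of either fragment. The join is lossy.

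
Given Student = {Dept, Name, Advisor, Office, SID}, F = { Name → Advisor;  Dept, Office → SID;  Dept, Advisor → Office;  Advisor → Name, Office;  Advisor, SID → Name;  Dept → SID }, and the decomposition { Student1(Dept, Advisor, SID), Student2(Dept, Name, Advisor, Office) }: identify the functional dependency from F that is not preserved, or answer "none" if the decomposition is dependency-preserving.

none

Name → Advisor lies within Student2.
Dept, Office → SID: restricted closure across fragments reaches SID.
Dept, Advisor → Office lies within Student2.
Advisor → Name, Office lies within Student2.
Advisor, SID → Name: restricted closure across fragments reaches Name.
Dept → SID lies within Student1.
Every dependency is enforceable on the fragments, so the decomposition is dependency-preserving.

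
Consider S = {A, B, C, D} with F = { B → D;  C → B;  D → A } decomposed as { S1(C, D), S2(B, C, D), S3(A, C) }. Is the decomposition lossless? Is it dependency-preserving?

Lossless test (chase): Rows 1 and 2 agree on C; apply C→B and equate their B entries. Rows 1 and 3 agree on C; apply C→B and equate their B entries. Rows 1 and 2 agree on D; apply D→A and equate their A entries. Rows 1 and 3 agree on B; apply B→D and equate their D entries. Rows 1 and 3 agree on D; apply D→A and equate their A entries. Row 1 is now all distinguished symbols — the join is lossless.
Dependency preservation: the restricted closure of {D} across the fragments never reaches {A}, so D → A cannot be enforced without a join — not preserved.

lossless but not dependency-preserving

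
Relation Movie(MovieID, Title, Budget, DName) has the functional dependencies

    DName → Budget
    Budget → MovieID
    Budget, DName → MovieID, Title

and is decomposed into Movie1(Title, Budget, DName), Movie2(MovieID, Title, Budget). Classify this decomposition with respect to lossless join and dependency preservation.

Lossless test: (Title, Budget)⁺ = {MovieID, Title, Budget}, which contains all of one fragment — lossless.
Dependency preservation: Budget, DName → MovieID, Title is not contained in any single fragment, but the restricted closure of its left-hand side across the fragments still reaches the right-hand side; the remaining FDs each lie inside some fragment. All dependencies are preserved.

lossless and dependency-preserving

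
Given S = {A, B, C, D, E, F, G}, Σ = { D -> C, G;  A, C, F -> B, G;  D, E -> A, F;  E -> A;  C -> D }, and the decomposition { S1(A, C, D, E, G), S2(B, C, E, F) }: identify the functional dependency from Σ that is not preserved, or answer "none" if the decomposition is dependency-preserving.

A, C, F -> B, G

Check A, C, F → B, G: no single fragment contains all of {A, B, C, F, G}, and the restricted closure of {A, C, F} across the fragments never reaches {B, G}.
D → C, G is preserved.
D, E → A, F is preserved.
E → A is preserved.
C → D is preserved.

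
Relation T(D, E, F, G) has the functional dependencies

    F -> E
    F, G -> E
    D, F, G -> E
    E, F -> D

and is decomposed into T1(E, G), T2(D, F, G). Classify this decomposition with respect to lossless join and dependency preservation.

Lossless test: (G)⁺ = {G}, which is a superkey of neither fragment — lossy.
Dependency preservation: the restricted closure of {F} across the fragments never reaches {E}, so F → E cannot be enforced without a join — not preserved.

lossy and not dependency-preserving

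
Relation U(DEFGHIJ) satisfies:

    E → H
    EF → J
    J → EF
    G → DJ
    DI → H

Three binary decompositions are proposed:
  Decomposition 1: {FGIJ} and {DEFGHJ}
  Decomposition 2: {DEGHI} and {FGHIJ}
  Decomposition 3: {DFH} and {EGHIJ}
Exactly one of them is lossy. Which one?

Decomposition 3

Decomposition 1: common = {FGJ}, closure = {DEFGHJ} → lossless.
Decomposition 2: common = {GHI}, closure = {DEFGHIJ} → lossless.
Decomposition 3: common = {H}, closure = {H} → lossy.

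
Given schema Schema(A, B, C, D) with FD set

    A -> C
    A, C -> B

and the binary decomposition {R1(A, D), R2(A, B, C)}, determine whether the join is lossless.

Yes

Common attributes: R1 ∩ R2 = {A}.
Closure of {A}: A → C applies, adding C; A, C → B applies, adding B. So (A)⁺ = {A, B, C}.
This closure contains every attribute of R2, so R1 ∩ R2 → R2. The join is lossless.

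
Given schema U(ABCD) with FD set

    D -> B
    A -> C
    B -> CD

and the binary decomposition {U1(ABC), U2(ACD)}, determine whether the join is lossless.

No

Common attributes: U1 ∩ U2 = {AC}.
No dependency enlarges {AC}, so (AC)⁺ = {AC}.
The closure contains neither all of U1 = {ABC} nor all of U2 = {ACD}, so the common attributes are not a superkey of either fragment. The join is lossy.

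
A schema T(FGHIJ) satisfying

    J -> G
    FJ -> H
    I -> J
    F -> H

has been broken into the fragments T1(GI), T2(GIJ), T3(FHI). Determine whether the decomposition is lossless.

Chase test. Columns are FGHIJ; row i has aⱼ where attribute j ∈ Ti, else bᵢⱼ.
Initial tableau (one row per fragment):
  row 1: b11 a2 b13 a4 b15
  row 2: b21 a2 b23 a4 a5
  row 3: a1 b32 a3 a4 b35
Rows 1 and 2 agree on I; apply I→J and equate their J entries.
Rows 1 and 3 agree on I; apply I→J and equate their J entries.
Rows 1 and 3 agree on J; apply J→G and equate their G entries.
Row 3 is now all distinguished symbols — the join is lossless.

Yes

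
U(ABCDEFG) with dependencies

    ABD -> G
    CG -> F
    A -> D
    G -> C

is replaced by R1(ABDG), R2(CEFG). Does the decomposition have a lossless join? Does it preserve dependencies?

lossy but dependency-preserving

Lossless test: (G)⁺ = {CFG}, which is a superkey of neither fragment — lossy.
Dependency preservation: every FD's attributes lie within a single fragment, so each can be enforced locally — preserved.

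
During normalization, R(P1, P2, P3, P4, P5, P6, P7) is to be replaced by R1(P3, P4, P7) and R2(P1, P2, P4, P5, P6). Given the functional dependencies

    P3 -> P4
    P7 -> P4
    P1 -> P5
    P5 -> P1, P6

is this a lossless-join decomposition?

Common attributes: R1 ∩ R2 = {P4}.
No dependency enlarges {P4}, so (P4)⁺ = {P4}.
The closure contains neither all of R1 = {P3, P4, P7} nor all of R2 = {P1, P2, P4, P5, P6}, so the common attributes are not a superkey of either fragment. The join is lossy.

No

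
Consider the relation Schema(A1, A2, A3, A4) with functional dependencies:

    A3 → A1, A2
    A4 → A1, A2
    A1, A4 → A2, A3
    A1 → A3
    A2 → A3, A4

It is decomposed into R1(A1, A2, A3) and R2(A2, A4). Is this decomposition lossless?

Yes

Common attributes: R1 ∩ R2 = {A2}.
Closure of {A2}: A2 → A3, A4 applies, adding A3, A4; A3 → A1, A2 applies, adding A1. So (A2)⁺ = {A1, A2, A3, A4}.
This closure contains every attribute of R1, so R1 ∩ R2 → R1. The join is lossless.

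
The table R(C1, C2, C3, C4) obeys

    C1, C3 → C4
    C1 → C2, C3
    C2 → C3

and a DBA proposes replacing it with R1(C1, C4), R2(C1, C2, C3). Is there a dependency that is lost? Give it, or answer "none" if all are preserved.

none

C1, C3 → C4: restricted closure across fragments reaches C4.
C1 → C2, C3 lies within R2.
C2 → C3 lies within R2.
Every dependency is enforceable on the fragments, so the decomposition is dependency-preserving.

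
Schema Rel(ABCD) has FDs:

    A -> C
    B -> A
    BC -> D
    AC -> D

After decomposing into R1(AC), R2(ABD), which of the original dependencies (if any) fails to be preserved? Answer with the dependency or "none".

none

A → C lies within R1.
B → A lies within R2.
BC → D: restricted closure across fragments reaches D.
AC → D: restricted closure across fragments reaches D.
Every dependency is enforceable on the fragments, so the decomposition is dependency-preserving.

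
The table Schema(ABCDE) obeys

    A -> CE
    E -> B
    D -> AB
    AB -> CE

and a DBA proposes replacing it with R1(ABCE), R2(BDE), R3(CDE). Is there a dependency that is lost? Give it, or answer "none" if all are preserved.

D -> AB

Check D → AB: no single fragment contains all of {ABD}, and the restricted closure of {D} across the fragments never reaches {AB}.
A → CE is preserved.
E → B is preserved.
AB → CE is preserved.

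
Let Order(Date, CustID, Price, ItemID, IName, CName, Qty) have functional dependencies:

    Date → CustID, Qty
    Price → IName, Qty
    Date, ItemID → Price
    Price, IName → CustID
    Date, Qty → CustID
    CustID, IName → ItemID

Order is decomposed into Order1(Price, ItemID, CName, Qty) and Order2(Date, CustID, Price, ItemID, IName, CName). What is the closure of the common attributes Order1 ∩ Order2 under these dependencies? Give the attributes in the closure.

Order1 ∩ Order2 = {Price, ItemID, CName}.
Price → IName, Qty applies, adding IName, Qty
Price, IName → CustID applies, adding CustID
Closure: {CustID, Price, ItemID, IName, CName, Qty}.

CustID, Price, ItemID, IName, CName, Qty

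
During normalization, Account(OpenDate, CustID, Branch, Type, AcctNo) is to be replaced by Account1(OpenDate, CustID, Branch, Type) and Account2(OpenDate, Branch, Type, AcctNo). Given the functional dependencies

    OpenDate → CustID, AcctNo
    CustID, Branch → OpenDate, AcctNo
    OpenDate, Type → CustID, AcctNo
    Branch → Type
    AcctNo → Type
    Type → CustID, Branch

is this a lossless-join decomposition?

Yes

Common attributes: Account1 ∩ Account2 = {OpenDate, Branch, Type}.
Closure of {OpenDate, Branch, Type}: OpenDate → CustID, AcctNo applies, adding CustID, AcctNo. So (OpenDate, Branch, Type)⁺ = {OpenDate, CustID, Branch, Type, AcctNo}.
This closure contains every attribute of Account1, so Account1 ∩ Account2 → Account1. The join is lossless.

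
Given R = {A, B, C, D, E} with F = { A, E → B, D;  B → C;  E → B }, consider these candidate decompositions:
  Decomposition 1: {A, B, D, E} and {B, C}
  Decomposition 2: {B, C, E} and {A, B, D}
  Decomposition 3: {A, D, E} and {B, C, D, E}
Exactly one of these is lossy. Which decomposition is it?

Decomposition 2

Decomposition 1: common = {B}, closure = {B, C} → lossless.
Decomposition 2: common = {B}, closure = {B, C} → lossy.
Decomposition 3: common = {D, E}, closure = {B, C, D, E} → lossless.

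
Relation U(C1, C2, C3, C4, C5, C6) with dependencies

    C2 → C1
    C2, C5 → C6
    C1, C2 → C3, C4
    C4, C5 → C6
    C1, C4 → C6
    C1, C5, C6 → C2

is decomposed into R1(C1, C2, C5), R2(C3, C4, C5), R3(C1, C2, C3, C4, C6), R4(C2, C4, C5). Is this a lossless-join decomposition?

Chase test. Columns are C1, C2, C3, C4, C5, C6; row i has aⱼ where attribute j ∈ Ri, else bᵢⱼ.
Initial tableau (one row per fragment):
  row 1: a1 a2 b13 b14 a5 b16
  row 2: b21 b22 a3 a4 a5 b26
  row 3: a1 a2 a3 a4 b35 a6
  row 4: b41 a2 b43 a4 a5 b46
Rows 1 and 4 agree on C2; apply C2→C1 and equate their C1 entries.
Rows 1 and 4 agree on C2, C5; apply C2, C5→C6 and equate their C6 entries.
Rows 1 and 3 agree on C1, C2; apply C1, C2→C3, C4 and equate their C3, C4 entries.
Rows 1 and 4 agree on C1, C2; apply C1, C2→C3, C4 and equate their C3, C4 entries.
Rows 1 and 2 agree on C4, C5; apply C4, C5→C6 and equate their C6 entries.
Rows 1 and 3 agree on C1, C4; apply C1, C4→C6 and equate their C6 entries.
Row 1 is now all distinguished symbols — the join is lossless.

Yes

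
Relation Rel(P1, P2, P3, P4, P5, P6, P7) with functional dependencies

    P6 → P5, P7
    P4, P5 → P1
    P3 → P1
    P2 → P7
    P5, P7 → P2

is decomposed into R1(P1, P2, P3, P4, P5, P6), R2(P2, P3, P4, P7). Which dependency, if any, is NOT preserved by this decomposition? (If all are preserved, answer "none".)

P5, P7 → P2

Check P5, P7 → P2: no single fragment contains all of {P2, P5, P7}, and the restricted closure of {P5, P7} across the fragments never reaches {P2}.
P6 → P5, P7 is preserved.
P4, P5 → P1 is preserved.
P3 → P1 is preserved.
P2 → P7 is preserved.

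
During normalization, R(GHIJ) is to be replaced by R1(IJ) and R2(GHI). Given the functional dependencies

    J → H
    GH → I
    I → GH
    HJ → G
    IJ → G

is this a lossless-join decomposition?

Yes

Common attributes: R1 ∩ R2 = {I}.
Closure of {I}: I → GH applies, adding GH. So (I)⁺ = {GHI}.
This closure contains every attribute of R2, so R1 ∩ R2 → R2. The join is lossless.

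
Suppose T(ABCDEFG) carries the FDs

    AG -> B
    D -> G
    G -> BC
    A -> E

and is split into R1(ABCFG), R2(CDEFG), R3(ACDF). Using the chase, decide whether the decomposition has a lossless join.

Chase test. Columns are ABCDEFG; row i has aⱼ where attribute j ∈ Ri, else bᵢⱼ.
Initial tableau (one row per fragment):
  row 1: a1 a2 a3 b14 b15 a6 a7
  row 2: b21 b22 a3 a4 a5 a6 a7
  row 3: a1 b32 a3 a4 b35 a6 b37
Rows 2 and 3 agree on D; apply D→G and equate their G entries.
Rows 1 and 2 agree on G; apply G→BC and equate their BC entries.
Rows 1 and 3 agree on G; apply G→BC and equate their BC entries.
Rows 1 and 3 agree on A; apply A→E and equate their E entries.
No row becomes fully distinguished — the join is lossy.

No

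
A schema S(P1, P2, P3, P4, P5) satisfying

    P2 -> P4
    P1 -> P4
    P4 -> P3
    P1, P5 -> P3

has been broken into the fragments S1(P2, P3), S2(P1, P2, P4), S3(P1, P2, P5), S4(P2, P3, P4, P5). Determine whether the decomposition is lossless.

Yes

Chase test. Columns are P1, P2, P3, P4, P5; row i has aⱼ where attribute j ∈ Si, else bᵢⱼ.
Initial tableau (one row per fragment):
  row 1: b11 a2 a3 b14 b15
  row 2: a1 a2 b23 a4 b25
  row 3: a1 a2 b33 b34 a5
  row 4: b41 a2 a3 a4 a5
Rows 1 and 2 agree on P2; apply P2→P4 and equate their P4 entries.
Rows 1 and 3 agree on P2; apply P2→P4 and equate their P4 entries.
Rows 1 and 2 agree on P4; apply P4→P3 and equate their P3 entries.
Rows 1 and 3 agree on P4; apply P4→P3 and equate their P3 entries.
Row 3 is now all distinguished symbols — the join is lossless.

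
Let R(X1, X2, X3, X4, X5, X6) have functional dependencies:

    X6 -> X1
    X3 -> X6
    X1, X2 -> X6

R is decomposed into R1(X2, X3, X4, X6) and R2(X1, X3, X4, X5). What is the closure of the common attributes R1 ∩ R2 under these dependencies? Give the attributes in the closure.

R1 ∩ R2 = {X3, X4}.
X3 → X6 applies, adding X6
X6 → X1 applies, adding X1
Closure: {X1, X3, X4, X6}.

X1, X3, X4, X6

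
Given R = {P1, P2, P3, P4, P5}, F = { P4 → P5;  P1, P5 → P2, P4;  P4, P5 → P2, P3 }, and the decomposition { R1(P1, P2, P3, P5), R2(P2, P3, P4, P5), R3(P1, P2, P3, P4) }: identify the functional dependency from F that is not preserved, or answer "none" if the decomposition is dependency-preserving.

Check P1, P5 → P2, P4: no single fragment contains all of {P1, P2, P4, P5}, and the restricted closure of {P1, P5} across the fragments never reaches {P2, P4}.
P4 → P5 is preserved.
P4, P5 → P2, P3 is preserved.

P1, P5 → P2, P4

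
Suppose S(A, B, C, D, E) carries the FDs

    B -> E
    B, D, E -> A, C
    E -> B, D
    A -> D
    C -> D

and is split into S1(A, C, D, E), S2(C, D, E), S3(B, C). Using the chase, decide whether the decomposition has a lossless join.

Chase test. Columns are A, B, C, D, E; row i has aⱼ where attribute j ∈ Si, else bᵢⱼ.
Initial tableau (one row per fragment):
  row 1: a1 b12 a3 a4 a5
  row 2: b21 b22 a3 a4 a5
  row 3: b31 a2 a3 b34 b35
Rows 1 and 2 agree on E; apply E→B, D and equate their B, D entries.
Rows 1 and 3 agree on C; apply C→D and equate their D entries.
Rows 1 and 2 agree on B, D, E; apply B, D, E→A, C and equate their A, C entries.
No row becomes fully distinguished — the join is lossy.

No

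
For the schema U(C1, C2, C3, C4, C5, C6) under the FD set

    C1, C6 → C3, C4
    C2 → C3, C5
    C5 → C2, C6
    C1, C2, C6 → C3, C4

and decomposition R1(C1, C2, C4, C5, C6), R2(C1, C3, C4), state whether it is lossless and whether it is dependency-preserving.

Lossless test: (C1, C4)⁺ = {C1, C4}, which is a superkey of neither fragment — lossy.
Dependency preservation: the restricted closure of {C1, C6} across the fragments never reaches {C3, C4}, so C1, C6 → C3, C4 cannot be enforced without a join — not preserved.

lossy and not dependency-preserving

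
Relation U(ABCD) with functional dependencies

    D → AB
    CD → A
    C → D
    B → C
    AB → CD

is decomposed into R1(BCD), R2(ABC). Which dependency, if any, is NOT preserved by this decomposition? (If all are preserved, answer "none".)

none

D → AB: restricted closure across fragments reaches AB.
CD → A: restricted closure across fragments reaches A.
C → D lies within R1.
B → C lies within R1.
AB → CD: restricted closure across fragments reaches CD.
Every dependency is enforceable on the fragments, so the decomposition is dependency-preserving.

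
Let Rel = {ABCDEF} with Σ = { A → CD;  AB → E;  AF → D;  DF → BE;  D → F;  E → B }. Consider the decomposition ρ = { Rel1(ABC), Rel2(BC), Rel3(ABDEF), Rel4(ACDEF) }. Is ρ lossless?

Yes

Chase test. Columns are ABCDEF; row i has aⱼ where attribute j ∈ Reli, else bᵢⱼ.
Initial tableau (one row per fragment):
  row 1: a1 a2 a3 b14 b15 b16
  row 2: b21 a2 a3 b24 b25 b26
  row 3: a1 a2 b33 a4 a5 a6
  row 4: a1 b42 a3 a4 a5 a6
Rows 1 and 3 agree on A; apply A→CD and equate their CD entries.
Rows 1 and 3 agree on AB; apply AB→E and equate their E entries.
Rows 3 and 4 agree on DF; apply DF→BE and equate their BE entries.
Rows 1 and 3 agree on D; apply D→F and equate their F entries.
Row 1 is now all distinguished symbols — the join is lossless.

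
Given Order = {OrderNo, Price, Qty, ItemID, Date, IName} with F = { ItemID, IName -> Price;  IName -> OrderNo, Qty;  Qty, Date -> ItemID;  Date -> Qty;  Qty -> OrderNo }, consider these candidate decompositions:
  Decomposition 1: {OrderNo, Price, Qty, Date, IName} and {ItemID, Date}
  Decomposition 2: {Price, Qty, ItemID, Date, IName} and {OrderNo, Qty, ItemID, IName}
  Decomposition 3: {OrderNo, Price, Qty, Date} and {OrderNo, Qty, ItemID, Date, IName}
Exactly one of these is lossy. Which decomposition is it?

Decomposition 3

Decomposition 1: common = {Date}, closure = {OrderNo, Qty, ItemID, Date} → lossless.
Decomposition 2: common = {Qty, ItemID, IName}, closure = {OrderNo, Price, Qty, ItemID, IName} → lossless.
Decomposition 3: common = {OrderNo, Qty, Date}, closure = {OrderNo, Qty, ItemID, Date} → lossy.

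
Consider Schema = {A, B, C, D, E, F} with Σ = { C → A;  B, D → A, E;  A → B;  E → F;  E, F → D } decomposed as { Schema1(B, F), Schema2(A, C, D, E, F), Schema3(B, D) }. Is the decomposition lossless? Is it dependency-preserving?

lossy and not dependency-preserving

Lossless test (chase): applying each FD to every pair of rows produces no changes in the tableau, so no row becomes fully distinguished — the join is lossy.
Dependency preservation: the restricted closure of {B, D} across the fragments never reaches {A, E}, so B, D → A, E cannot be enforced without a join — not preserved.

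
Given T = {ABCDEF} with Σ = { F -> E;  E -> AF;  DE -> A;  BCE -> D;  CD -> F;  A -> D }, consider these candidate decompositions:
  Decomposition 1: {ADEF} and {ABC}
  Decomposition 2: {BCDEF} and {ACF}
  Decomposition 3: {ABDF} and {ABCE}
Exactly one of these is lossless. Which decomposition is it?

Decomposition 2

Decomposition 1: common = {A}, closure = {AD} → lossy.
Decomposition 2: common = {CF}, closure = {ACDEF} → lossless.
Decomposition 3: common = {AB}, closure = {ABD} → lossy.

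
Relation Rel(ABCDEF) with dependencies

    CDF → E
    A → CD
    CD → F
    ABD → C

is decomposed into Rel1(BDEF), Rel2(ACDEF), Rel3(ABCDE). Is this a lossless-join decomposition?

Chase test. Columns are ABCDEF; row i has aⱼ where attribute j ∈ Reli, else bᵢⱼ.
Initial tableau (one row per fragment):
  row 1: b11 a2 b13 a4 a5 a6
  row 2: a1 b22 a3 a4 a5 a6
  row 3: a1 a2 a3 a4 a5 b36
Rows 2 and 3 agree on CD; apply CD→F and equate their F entries.
Row 3 is now all distinguished symbols — the join is lossless.

Yes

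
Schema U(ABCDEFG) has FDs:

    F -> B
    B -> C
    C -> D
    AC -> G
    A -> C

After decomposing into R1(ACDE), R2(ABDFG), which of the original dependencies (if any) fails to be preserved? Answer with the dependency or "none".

B -> C

Check B → C: no single fragment contains all of {BC}, and the restricted closure of {B} across the fragments never reaches {C}.
F → B is preserved.
C → D is preserved.
AC → G is preserved.
A → C is preserved.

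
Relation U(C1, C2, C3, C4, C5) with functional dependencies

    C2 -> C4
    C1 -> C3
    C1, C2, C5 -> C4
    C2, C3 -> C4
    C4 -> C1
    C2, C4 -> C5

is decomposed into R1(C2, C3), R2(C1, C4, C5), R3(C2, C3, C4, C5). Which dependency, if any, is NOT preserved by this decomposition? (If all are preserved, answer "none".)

C1 -> C3

Check C1 → C3: no single fragment contains all of {C1, C3}, and the restricted closure of {C1} across the fragments never reaches {C3}.
C2 → C4 is preserved.
C1, C2, C5 → C4 is preserved.
C2, C3 → C4 is preserved.
C4 → C1 is preserved.
C2, C4 → C5 is preserved.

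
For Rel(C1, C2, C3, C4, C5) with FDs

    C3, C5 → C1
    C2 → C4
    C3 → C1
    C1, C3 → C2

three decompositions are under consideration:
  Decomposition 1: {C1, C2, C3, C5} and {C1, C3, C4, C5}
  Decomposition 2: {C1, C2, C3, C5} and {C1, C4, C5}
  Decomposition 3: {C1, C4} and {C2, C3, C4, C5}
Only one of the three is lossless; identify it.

Decomposition 1

Decomposition 1: common = {C1, C3, C5}, closure = {C1, C2, C3, C4, C5} → lossless.
Decomposition 2: common = {C1, C5}, closure = {C1, C5} → lossy.
Decomposition 3: common = {C4}, closure = {C4} → lossy.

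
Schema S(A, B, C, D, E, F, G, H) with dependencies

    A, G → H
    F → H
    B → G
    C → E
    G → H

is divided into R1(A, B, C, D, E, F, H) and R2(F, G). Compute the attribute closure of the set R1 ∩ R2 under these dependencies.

R1 ∩ R2 = {F}.
F → H applies, adding H
Closure: {F, H}.

F, H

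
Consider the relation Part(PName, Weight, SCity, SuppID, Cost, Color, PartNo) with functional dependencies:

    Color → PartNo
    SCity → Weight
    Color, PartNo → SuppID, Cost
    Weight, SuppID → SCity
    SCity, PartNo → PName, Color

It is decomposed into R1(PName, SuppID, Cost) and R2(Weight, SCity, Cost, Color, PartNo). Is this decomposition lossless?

No

Common attributes: R1 ∩ R2 = {Cost}.
No dependency enlarges {Cost}, so (Cost)⁺ = {Cost}.
The closure contains neither all of R1 = {PName, SuppID, Cost} nor all of R2 = {Weight, SCity, Cost, Color, PartNo}, so the common attributes are not a superkey of either fragment. The join is lossy.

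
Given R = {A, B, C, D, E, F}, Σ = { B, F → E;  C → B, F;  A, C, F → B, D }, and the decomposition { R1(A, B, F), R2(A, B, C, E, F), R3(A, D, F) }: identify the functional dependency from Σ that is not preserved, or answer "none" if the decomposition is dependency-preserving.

Check A, C, F → B, D: no single fragment contains all of {A, B, C, D, F}, and the restricted closure of {A, C, F} across the fragments never reaches {B, D}.
B, F → E is preserved.
C → B, F is preserved.

A, C, F → B, D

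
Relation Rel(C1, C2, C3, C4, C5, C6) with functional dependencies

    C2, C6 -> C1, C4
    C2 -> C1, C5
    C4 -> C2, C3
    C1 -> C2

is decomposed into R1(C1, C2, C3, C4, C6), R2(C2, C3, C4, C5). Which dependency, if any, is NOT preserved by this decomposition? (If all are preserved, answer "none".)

C2, C6 → C1, C4 lies within R1.
C2 → C1, C5: restricted closure across fragments reaches C1, C5.
C4 → C2, C3 lies within R1.
C1 → C2 lies within R1.
Every dependency is enforceable on the fragments, so the decomposition is dependency-preserving.

none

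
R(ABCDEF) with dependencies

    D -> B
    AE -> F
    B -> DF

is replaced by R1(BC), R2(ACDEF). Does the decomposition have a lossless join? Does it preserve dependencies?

lossy and not dependency-preserving

Lossless test: (C)⁺ = {C}, which is a superkey of neither fragment — lossy.
Dependency preservation: the restricted closure of {D} across the fragments never reaches {B}, so D → B cannot be enforced without a join — not preserved.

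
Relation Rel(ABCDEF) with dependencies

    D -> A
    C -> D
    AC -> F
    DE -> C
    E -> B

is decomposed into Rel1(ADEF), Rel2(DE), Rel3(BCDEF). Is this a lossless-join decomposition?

Chase test. Columns are ABCDEF; row i has aⱼ where attribute j ∈ Reli, else bᵢⱼ.
Initial tableau (one row per fragment):
  row 1: a1 b12 b13 a4 a5 a6
  row 2: b21 b22 b23 a4 a5 b26
  row 3: b31 a2 a3 a4 a5 a6
Rows 1 and 2 agree on D; apply D→A and equate their A entries.
Rows 1 and 3 agree on D; apply D→A and equate their A entries.
Rows 1 and 2 agree on DE; apply DE→C and equate their C entries.
Rows 1 and 3 agree on DE; apply DE→C and equate their C entries.
Rows 1 and 2 agree on E; apply E→B and equate their B entries.
Rows 1 and 3 agree on E; apply E→B and equate their B entries.
Rows 1 and 2 agree on AC; apply AC→F and equate their F entries.
Row 1 is now all distinguished symbols — the join is lossless.

Yes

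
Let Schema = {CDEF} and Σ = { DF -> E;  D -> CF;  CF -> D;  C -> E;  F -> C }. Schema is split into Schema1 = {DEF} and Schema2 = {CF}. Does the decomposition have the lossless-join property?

Common attributes: Schema1 ∩ Schema2 = {F}.
Closure of {F}: F → C applies, adding C; CF → D applies, adding D; C → E applies, adding E. So (F)⁺ = {CDEF}.
This closure contains every attribute of Schema1, so Schema1 ∩ Schema2 → Schema1. The join is lossless.

Yes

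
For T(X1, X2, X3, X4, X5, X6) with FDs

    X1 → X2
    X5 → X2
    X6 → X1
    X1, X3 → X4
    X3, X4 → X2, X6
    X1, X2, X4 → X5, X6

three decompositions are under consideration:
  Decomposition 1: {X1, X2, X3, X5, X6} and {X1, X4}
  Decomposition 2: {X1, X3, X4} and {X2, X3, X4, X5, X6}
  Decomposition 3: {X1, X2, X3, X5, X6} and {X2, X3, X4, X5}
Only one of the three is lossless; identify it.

Decomposition 1: common = {X1}, closure = {X1, X2} → lossy.
Decomposition 2: common = {X3, X4}, closure = {X1, X2, X3, X4, X5, X6} → lossless.
Decomposition 3: common = {X2, X3, X5}, closure = {X2, X3, X5} → lossy.

Decomposition 2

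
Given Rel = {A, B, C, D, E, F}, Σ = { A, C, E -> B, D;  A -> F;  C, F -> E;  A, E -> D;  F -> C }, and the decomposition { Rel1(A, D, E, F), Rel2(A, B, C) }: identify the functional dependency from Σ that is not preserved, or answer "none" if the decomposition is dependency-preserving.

F -> C

Check F → C: no single fragment contains all of {C, F}, and the restricted closure of {F} across the fragments never reaches {C}.
A, C, E → B, D is preserved.
A → F is preserved.
C, F → E is preserved.
A, E → D is preserved.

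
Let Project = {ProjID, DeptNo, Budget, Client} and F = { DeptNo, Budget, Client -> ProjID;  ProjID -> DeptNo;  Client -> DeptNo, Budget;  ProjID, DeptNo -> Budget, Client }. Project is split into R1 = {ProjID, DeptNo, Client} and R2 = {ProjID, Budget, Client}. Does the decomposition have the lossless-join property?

Common attributes: R1 ∩ R2 = {ProjID, Client}.
Closure of {ProjID, Client}: ProjID → DeptNo applies, adding DeptNo; Client → DeptNo, Budget applies, adding Budget. So (ProjID, Client)⁺ = {ProjID, DeptNo, Budget, Client}.
This closure contains every attribute of R1, so R1 ∩ R2 → R1. The join is lossless.

Yes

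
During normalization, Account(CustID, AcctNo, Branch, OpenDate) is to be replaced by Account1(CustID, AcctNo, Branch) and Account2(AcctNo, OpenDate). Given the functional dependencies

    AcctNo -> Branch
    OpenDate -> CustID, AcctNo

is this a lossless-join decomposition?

Common attributes: Account1 ∩ Account2 = {AcctNo}.
Closure of {AcctNo}: AcctNo → Branch applies, adding Branch. So (AcctNo)⁺ = {AcctNo, Branch}.
The closure contains neither all of Account1 = {CustID, AcctNo, Branch} nor all of Account2 = {AcctNo, OpenDate}, so the common attributes are not a superkey of either fragment. The join is lossy.

No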